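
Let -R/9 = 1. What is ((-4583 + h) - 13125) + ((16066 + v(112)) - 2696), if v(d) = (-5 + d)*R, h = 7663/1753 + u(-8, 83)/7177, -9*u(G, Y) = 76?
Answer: -599745492298/113231529 ≈ -5296.6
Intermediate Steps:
R = -9 (R = -9*1 = -9)
u(G, Y) = -76/9 (u(G, Y) = -⅑*76 = -76/9)
h = 494842931/113231529 (h = 7663/1753 - 76/9/7177 = 7663*(1/1753) - 76/9*1/7177 = 7663/1753 - 76/64593 = 494842931/113231529 ≈ 4.3702)
v(d) = 45 - 9*d (v(d) = (-5 + d)*(-9) = 45 - 9*d)
((-4583 + h) - 13125) + ((16066 + v(112)) - 2696) = ((-4583 + 494842931/113231529) - 13125) + ((16066 + (45 - 9*112)) - 2696) = (-518445254476/113231529 - 13125) + ((16066 + (45 - 1008)) - 2696) = -2004609072601/113231529 + ((16066 - 963) - 2696) = -2004609072601/113231529 + (15103 - 2696) = -2004609072601/113231529 + 12407 = -599745492298/113231529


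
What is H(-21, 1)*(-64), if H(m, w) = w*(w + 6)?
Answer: -448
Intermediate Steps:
H(m, w) = w*(6 + w)
H(-21, 1)*(-64) = (1*(6 + 1))*(-64) = (1*7)*(-64) = 7*(-64) = -448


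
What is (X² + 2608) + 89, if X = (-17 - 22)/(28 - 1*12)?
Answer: 691953/256 ≈ 2702.9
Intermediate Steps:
X = -39/16 (X = -39/(28 - 12) = -39/16 ≈ -2.4375)
(X² + 2608) + 89 = ((-39/16)² + 2608) + 89 = (1521/256 + 2608) + 89 = 669169/256 + 89 = 691953/256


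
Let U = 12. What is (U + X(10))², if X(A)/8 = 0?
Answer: 144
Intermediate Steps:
X(A) = 0 (X(A) = 8*0 = 0)
(U + X(10))² = (12 + 0)² = 12² = 144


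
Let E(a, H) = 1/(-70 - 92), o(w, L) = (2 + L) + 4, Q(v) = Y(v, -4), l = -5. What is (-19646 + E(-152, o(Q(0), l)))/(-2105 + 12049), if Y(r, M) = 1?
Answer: -3182653/1610928 ≈ -1.9757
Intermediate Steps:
Q(v) = 1
o(w, L) = 6 + L
E(a, H) = -1/162 (E(a, H) = 1/(-162) = -1/162)
(-19646 + E(-152, o(Q(0), l)))/(-2105 + 12049) = (-19646 - 1/162)/(-2105 + 12049) = -3182653/162/9944 = -3182653/162*1/9944 = -3182653/1610928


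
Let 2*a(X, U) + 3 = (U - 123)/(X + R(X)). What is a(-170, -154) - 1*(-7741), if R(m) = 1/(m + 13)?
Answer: 206596739/26691 ≈ 7740.3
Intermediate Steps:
R(m) = 1/(13 + m)
a(X, U) = -3/2 + (-123 + U)/(2*(X + 1/(13 + X))) (a(X, U) = -3/2 + ((U - 123)/(X + 1/(13 + X)))/2 = -3/2 + ((-123 + U)/(X + 1/(13 + X)))/2 = -3/2 + (-123 + U)/(2*(X + 1/(13 + X))))
a(-170, -154) - 1*(-7741) = (-3 - (13 - 170)*(123 - 1*(-154) + 3*(-170)))/(2*(1 - 170*(13 - 170))) - 1*(-7741) = (-3 - 1*(-157)*(123 + 154 - 510))/(2*(1 - 170*(-157))) + 7741 = (-3 - 1*(-157)*(-233))/(2*(1 + 26690)) + 7741 = (½)*(-3 - 36581)/26691 + 7741 = (½)*(1/26691)*(-36584) + 7741 = -18292/26691 + 7741 = 206596739/26691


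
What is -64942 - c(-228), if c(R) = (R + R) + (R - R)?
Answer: -64486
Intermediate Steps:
c(R) = 2*R (c(R) = 2*R + 0 = 2*R)
-64942 - c(-228) = -64942 - 2*(-228) = -64942 - 1*(-456) = -64942 + 456 = -64486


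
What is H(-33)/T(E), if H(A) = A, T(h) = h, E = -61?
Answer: 33/61 ≈ 0.54098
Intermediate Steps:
H(-33)/T(E) = -33/(-61) = -33*(-1/61) = 33/61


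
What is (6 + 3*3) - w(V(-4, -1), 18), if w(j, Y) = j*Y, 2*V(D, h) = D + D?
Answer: 87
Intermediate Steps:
V(D, h) = D (V(D, h) = (D + D)/2 = (2*D)/2 = D)
w(j, Y) = Y*j
(6 + 3*3) - w(V(-4, -1), 18) = (6 + 3*3) - 18*(-4) = (6 + 9) - 1*(-72) = 15 + 72 = 87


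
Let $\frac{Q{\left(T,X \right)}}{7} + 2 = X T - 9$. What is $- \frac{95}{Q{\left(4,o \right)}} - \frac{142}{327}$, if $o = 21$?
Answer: $- \frac{103627}{167097} \approx -0.62016$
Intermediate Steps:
$Q{\left(T,X \right)} = -77 + 7 T X$ ($Q{\left(T,X \right)} = -14 + 7 \left(X T - 9\right) = -14 + 7 \left(T X - 9\right) = -14 + 7 \left(-9 + T X\right) = -14 + \left(-63 + 7 T X\right) = -77 + 7 T X$)
$- \frac{95}{Q{\left(4,o \right)}} - \frac{142}{327} = - \frac{95}{-77 + 7 \cdot 4 \cdot 21} - \frac{142}{327} = - \frac{95}{-77 + 588} - \frac{142}{327} = - \frac{95}{511} - \frac{142}{327} = - \frac{103627}{167097}$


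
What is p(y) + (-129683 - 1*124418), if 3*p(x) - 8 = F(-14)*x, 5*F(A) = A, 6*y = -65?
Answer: -2286794/9 ≈ -2.5409e+5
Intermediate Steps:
y = -65/6 (y = (1/6)*(-65) = -65/6 ≈ -10.833)
F(A) = A/5
p(x) = 8/3 - 14*x/15 (p(x) = 8/3 + (((1/5)*(-14))*x)/3 = 8/3 + (-14*x/5)/3 = 8/3 - 14*x/15)
p(y) + (-129683 - 1*124418) = (8/3 - 14/15*(-65/6)) + (-129683 - 1*124418) = (8/3 + 91/9) + (-129683 - 124418) = 115/9 - 254101 = -2286794/9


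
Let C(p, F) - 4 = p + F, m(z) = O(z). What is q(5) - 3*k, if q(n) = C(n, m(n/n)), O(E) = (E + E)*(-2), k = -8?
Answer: 29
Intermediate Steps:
O(E) = -4*E (O(E) = (2*E)*(-2) = -4*E)
m(z) = -4*z
C(p, F) = 4 + F + p (C(p, F) = 4 + (p + F) = 4 + (F + p) = 4 + F + p)
q(n) = n (q(n) = 4 - 4*n/n + n = 4 - 4*1 + n = 4 - 4 + n = n)
q(5) - 3*k = 5 - 3*(-8) = 5 + 24 = 29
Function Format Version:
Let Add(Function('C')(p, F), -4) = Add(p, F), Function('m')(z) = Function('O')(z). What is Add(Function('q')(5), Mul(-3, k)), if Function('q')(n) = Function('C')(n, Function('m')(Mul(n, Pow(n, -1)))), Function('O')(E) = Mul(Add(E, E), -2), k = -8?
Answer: 29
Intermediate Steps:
Function('O')(E) = Mul(-4, E) (Function('O')(E) = Mul(Mul(2, E), -2) = Mul(-4, E))
Function('m')(z) = Mul(-4, z)
Function('C')(p, F) = Add(4, F, p) (Function('C')(p, F) = Add(4, Add(p, F)) = Add(4, Add(F, p)) = Add(4, F, p))
Function('q')(n) = n (Function('q')(n) = Add(4, Mul(-4, Mul(n, Pow(n, -1))), n) = Add(4, Mul(-4, 1), n) = Add(4, -4, n) = n)
Add(Function('q')(5), Mul(-3, k)) = Add(5, Mul(-3, -8)) = Add(5, 24) = 29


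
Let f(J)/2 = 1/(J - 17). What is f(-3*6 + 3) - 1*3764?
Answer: -60225/16 ≈ -3764.1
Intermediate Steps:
f(J) = 2/(-17 + J) (f(J) = 2/(J - 17) = 2/(-17 + J))
f(-3*6 + 3) - 1*3764 = 2/(-17 + (-3*6 + 3)) - 1*3764 = 2/(-17 + (-18 + 3)) - 3764 = 2/(-17 - 15) - 3764 = 2/(-32) - 3764 = 2*(-1/32) - 3764 = -1/16 - 3764 = -60225/16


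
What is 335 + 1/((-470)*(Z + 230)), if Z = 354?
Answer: 91950799/274480 ≈ 335.00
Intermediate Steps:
335 + 1/((-470)*(Z + 230)) = 335 + 1/((-470)*(354 + 230)) = 335 - 1/470/584 = 335 - 1/470*1/584 = 335 - 1/274480 = 91950799/274480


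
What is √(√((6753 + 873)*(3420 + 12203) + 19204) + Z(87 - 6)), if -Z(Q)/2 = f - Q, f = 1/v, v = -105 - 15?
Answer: √(145815 + 900*√119160202)/30 ≈ 105.25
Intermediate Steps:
v = -120
f = -1/120 (f = 1/(-120) = -1/120 ≈ -0.0083333)
Z(Q) = 1/60 + 2*Q (Z(Q) = -2*(-1/120 - Q) = 1/60 + 2*Q)
√(√((6753 + 873)*(3420 + 12203) + 19204) + Z(87 - 6)) = √(√((6753 + 873)*(3420 + 12203) + 19204) + (1/60 + 2*(87 - 6))) = √(√(7626*15623 + 19204) + (1/60 + 2*81)) = √(√(119140998 + 19204) + (1/60 + 162)) = √(√119160202 + 9721/60) = √(9721/60 + √119160202)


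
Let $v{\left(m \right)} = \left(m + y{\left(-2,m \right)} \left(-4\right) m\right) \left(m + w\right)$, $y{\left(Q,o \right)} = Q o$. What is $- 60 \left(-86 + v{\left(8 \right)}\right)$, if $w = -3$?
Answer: $-150840$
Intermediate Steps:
$v{\left(m \right)} = \left(-3 + m\right) \left(m + 8 m^{2}\right)$ ($v{\left(m \right)} = \left(m + - 2 m \left(-4\right) m\right) \left(m - 3\right) = \left(m + 8 m m\right) \left(-3 + m\right) = \left(m + 8 m^{2}\right) \left(-3 + m\right) = \left(-3 + m\right) \left(m + 8 m^{2}\right)$)
$- 60 \left(-86 + v{\left(8 \right)}\right) = - 60 \left(-86 + 8 \left(-3 - 184 + 8 \cdot 8^{2}\right)\right) = - 60 \left(-86 + 8 \left(-3 - 184 + 8 \cdot 64\right)\right) = - 60 \left(-86 + 8 \left(-3 - 184 + 512\right)\right) = - 60 \left(-86 + 8 \cdot 325\right) = - 60 \left(-86 + 2600\right) = \left(-60\right) 2514 = -150840$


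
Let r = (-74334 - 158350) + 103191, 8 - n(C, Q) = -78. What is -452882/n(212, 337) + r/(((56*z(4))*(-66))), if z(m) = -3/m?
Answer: -90466093/17028 ≈ -5312.8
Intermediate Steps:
n(C, Q) = 86 (n(C, Q) = 8 - 1*(-78) = 8 + 78 = 86)
r = -129493 (r = -232684 + 103191 = -129493)
-452882/n(212, 337) + r/(((56*z(4))*(-66))) = -452882/86 - 129493/((56*(-3/4))*(-66)) = -452882*1/86 - 129493/((56*(-3*¼))*(-66)) = -226441/43 - 129493/((56*(-¾))*(-66)) = -226441/43 - 129493/((-42*(-66))) = -226441/43 - 129493/2772 = -226441/43 - 129493*1/2772 = -226441/43 - 18499/396 = -90466093/17028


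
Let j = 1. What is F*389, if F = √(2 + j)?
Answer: 389*√3 ≈ 673.77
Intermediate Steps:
F = √3 (F = √(2 + 1) = √3 ≈ 1.7320)
F*389 = √3*389 = 389*√3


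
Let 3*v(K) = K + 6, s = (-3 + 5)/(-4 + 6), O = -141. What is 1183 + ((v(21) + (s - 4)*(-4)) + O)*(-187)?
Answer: 23623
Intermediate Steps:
s = 1 (s = 2/2 = 2*(½) = 1)
v(K) = 2 + K/3 (v(K) = (K + 6)/3 = (6 + K)/3 = 2 + K/3)
1183 + ((v(21) + (s - 4)*(-4)) + O)*(-187) = 1183 + (((2 + (⅓)*21) + (1 - 4)*(-4)) - 141)*(-187) = 1183 + (((2 + 7) - 3*(-4)) - 141)*(-187) = 1183 + ((9 + 12) - 141)*(-187) = 1183 + (21 - 141)*(-187) = 1183 - 120*(-187) = 1183 + 22440 = 23623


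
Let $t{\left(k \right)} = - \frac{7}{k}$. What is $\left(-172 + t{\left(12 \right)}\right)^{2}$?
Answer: $\frac{4289041}{144} \approx 29785.0$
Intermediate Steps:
$\left(-172 + t{\left(12 \right)}\right)^{2} = \left(-172 - \frac{7}{12}\right)^{2} = \left(- \frac{2071}{12}\right)^{2} = \frac{4289041}{144}$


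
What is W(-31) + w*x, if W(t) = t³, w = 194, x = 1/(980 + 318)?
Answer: -19334262/649 ≈ -29791.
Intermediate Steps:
x = 1/1298 ≈ 0.00077042
W(-31) + w*x = (-31)³ + 194*(1/1298) = -29791 + 97/649 = -19334262/649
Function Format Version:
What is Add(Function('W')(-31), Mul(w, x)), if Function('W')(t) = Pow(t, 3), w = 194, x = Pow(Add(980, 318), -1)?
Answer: Rational(-19334262, 649) ≈ -29791.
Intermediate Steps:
x = Rational(1, 1298) (x = Pow(1298, -1) = Rational(1, 1298) ≈ 0.00077042)
Add(Function('W')(-31), Mul(w, x)) = Add(Pow(-31, 3), Mul(194, Rational(1, 1298))) = Add(-29791, Rational(97, 649)) = Rational(-19334262, 649)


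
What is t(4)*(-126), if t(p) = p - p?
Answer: 0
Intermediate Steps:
t(p) = 0
t(4)*(-126) = 0*(-126) = 0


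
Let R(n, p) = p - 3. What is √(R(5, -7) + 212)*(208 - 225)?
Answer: -17*√202 ≈ -241.62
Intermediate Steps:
R(n, p) = -3 + p
√(R(5, -7) + 212)*(208 - 225) = √((-3 - 7) + 212)*(208 - 225) = √(-10 + 212)*(-17) = √202*(-17) = -17*√202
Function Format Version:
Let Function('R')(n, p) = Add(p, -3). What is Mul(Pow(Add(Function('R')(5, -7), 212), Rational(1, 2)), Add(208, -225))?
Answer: Mul(-17, Pow(202, Rational(1, 2))) ≈ -241.62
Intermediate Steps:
Function('R')(n, p) = Add(-3, p)
Mul(Pow(Add(Function('R')(5, -7), 212), Rational(1, 2)), Add(208, -225)) = Mul(Pow(Add(Add(-3, -7), 212), Rational(1, 2)), Add(208, -225)) = Mul(Pow(Add(-10, 212), Rational(1, 2)), -17) = Mul(Pow(202, Rational(1, 2)), -17) = Mul(-17, Pow(202, Rational(1, 2)))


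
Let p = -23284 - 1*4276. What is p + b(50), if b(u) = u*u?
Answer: -25060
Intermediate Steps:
b(u) = u**2
p = -27560 (p = -23284 - 4276 = -27560)
p + b(50) = -27560 + 50**2 = -27560 + 2500 = -25060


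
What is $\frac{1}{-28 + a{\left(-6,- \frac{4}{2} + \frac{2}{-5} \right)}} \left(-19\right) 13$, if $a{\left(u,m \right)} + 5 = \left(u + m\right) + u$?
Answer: $\frac{1235}{237} \approx 5.211$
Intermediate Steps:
$a{\left(u,m \right)} = -5 + m + 2 u$ ($a{\left(u,m \right)} = -5 + \left(\left(u + m\right) + u\right) = -5 + \left(\left(m + u\right) + u\right) = -5 + \left(m + 2 u\right) = -5 + m + 2 u$)
$\frac{1}{-28 + a{\left(-6,- \frac{4}{2} + \frac{2}{-5} \right)}} \left(-19\right) 13 = \frac{1}{-28 + \left(-5 + \left(- \frac{4}{2} + \frac{2}{-5}\right) + 2 \left(-6\right)\right)} \left(-19\right) 13 = \frac{1}{-28 - \frac{97}{5}} \left(-19\right) 13 = \frac{1}{- \frac{237}{5}} \left(-19\right) 13 = \left(- \frac{5}{237}\right) \left(-19\right) 13 = \frac{95}{237} \cdot 13 = \frac{1235}{237}$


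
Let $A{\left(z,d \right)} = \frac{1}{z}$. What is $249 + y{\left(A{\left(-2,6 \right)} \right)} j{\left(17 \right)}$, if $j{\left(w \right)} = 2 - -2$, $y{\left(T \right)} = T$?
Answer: $247$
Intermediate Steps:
$j{\left(w \right)} = 4$ ($j{\left(w \right)} = 2 + 2 = 4$)
$249 + y{\left(A{\left(-2,6 \right)} \right)} j{\left(17 \right)} = 249 + \frac{1}{-2} \cdot 4 = 249 - 2 = 247$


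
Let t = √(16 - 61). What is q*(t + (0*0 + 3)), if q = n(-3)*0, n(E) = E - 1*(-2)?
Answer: 0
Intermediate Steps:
t = 3*I*√5 (t = √(-45) = 3*I*√5 ≈ 6.7082*I)
n(E) = 2 + E (n(E) = E + 2 = 2 + E)
q = 0 (q = (2 - 3)*0 = -1*0 = 0)
q*(t + (0*0 + 3)) = 0*(3*I*√5 + (0*0 + 3)) = 0*(3*I*√5 + (0 + 3)) = 0*(3*I*√5 + 3) = 0*(3 + 3*I*√5) = 0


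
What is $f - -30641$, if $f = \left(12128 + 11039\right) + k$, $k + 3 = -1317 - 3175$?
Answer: $49313$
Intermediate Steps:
$k = -4495$ ($k = -3 - 4492 = -4495$)
$f = 18672$ ($f = \left(12128 + 11039\right) - 4495 = 23167 - 4495 = 18672$)
$f - -30641 = 18672 - -30641 = 18672 + 30641 = 49313$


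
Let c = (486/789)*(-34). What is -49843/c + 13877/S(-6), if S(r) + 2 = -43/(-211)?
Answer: -11159482165/2087532 ≈ -5345.8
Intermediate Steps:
c = -5508/263 (c = (486*(1/789))*(-34) = (162/263)*(-34) = -5508/263 ≈ -20.943)
S(r) = -379/211 (S(r) = -2 - 43/(-211) = -2 - 43*(-1/211) = -2 + 43/211 = -379/211)
-49843/c + 13877/S(-6) = -49843/(-5508/263) + 13877/(-379/211) = -49843*(-263/5508) + 13877*(-211/379) = 13108709/5508 - 2928047/379 = -11159482165/2087532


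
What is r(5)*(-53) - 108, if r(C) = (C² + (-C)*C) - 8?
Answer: 316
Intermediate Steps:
r(C) = -8 (r(C) = (C² - C²) - 8 = 0 - 8 = -8)
r(5)*(-53) - 108 = -8*(-53) - 108 = 424 - 108 = 316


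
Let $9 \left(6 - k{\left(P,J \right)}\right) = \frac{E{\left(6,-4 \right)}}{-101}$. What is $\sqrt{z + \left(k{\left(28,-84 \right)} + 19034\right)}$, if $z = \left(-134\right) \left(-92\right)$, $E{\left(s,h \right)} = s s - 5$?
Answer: $\frac{\sqrt{2879867843}}{303} \approx 177.11$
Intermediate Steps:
$E{\left(s,h \right)} = -5 + s^{2}$ ($E{\left(s,h \right)} = s^{2} - 5 = -5 + s^{2}$)
$k{\left(P,J \right)} = \frac{5485}{909}$ ($k{\left(P,J \right)} = 6 - \frac{\left(-5 + 6^{2}\right) \frac{1}{-101}}{9} = 6 - \frac{\left(-5 + 36\right) \left(- \frac{1}{101}\right)}{9} = 6 - \frac{31 \left(- \frac{1}{101}\right)}{9} = 6 - - \frac{31}{909} = 6 + \frac{31}{909} = \frac{5485}{909}$)
$z = 12328$
$\sqrt{z + \left(k{\left(28,-84 \right)} + 19034\right)} = \sqrt{12328 + \left(\frac{5485}{909} + 19034\right)} = \sqrt{12328 + \frac{17307391}{909}} = \sqrt{\frac{28513543}{909}} = \frac{\sqrt{2879867843}}{303}$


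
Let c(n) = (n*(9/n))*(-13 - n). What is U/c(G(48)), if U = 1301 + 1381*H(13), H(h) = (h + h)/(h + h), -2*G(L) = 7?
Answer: -596/19 ≈ -31.368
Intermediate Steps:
G(L) = -7/2 (G(L) = -1/2*7 = -7/2)
H(h) = 1 (H(h) = (2*h)/((2*h)) = (2*h)*(1/(2*h)) = 1)
c(n) = -117 - 9*n (c(n) = 9*(-13 - n) = -117 - 9*n)
U = 2682 (U = 1301 + 1381*1 = 1301 + 1381 = 2682)
U/c(G(48)) = 2682/(-117 - 9*(-7/2)) = 2682/(-117 + 63/2) = 2682/(-171/2) = 2682*(-2/171) = -596/19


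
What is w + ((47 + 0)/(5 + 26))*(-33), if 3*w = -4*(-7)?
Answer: -3785/93 ≈ -40.699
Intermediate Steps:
w = 28/3 (w = (-4*(-7))/3 = (⅓)*28 = 28/3 ≈ 9.3333)
w + ((47 + 0)/(5 + 26))*(-33) = 28/3 + ((47 + 0)/(5 + 26))*(-33) = 28/3 + (47/31)*(-33) = 28/3 - 1551/31 = -3785/93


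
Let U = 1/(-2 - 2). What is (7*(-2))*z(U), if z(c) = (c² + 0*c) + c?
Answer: 21/8 ≈ 2.6250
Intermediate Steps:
U = -¼ (U = 1/(-4) = -¼ ≈ -0.25000)
z(c) = c + c² (z(c) = (c² + 0) + c = c² + c = c + c²)
(7*(-2))*z(U) = (7*(-2))*(-(1 - ¼)/4) = -(-7)*3/(2*4) = -14*(-3/16) = 21/8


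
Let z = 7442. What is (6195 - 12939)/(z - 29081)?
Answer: 2248/7213 ≈ 0.31166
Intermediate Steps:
(6195 - 12939)/(z - 29081) = (6195 - 12939)/(7442 - 29081) = -6744/(-21639) = -6744*(-1/21639) = 2248/7213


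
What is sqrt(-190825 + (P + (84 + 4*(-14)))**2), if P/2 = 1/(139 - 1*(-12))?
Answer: 5*I*sqrt(173324317)/151 ≈ 435.94*I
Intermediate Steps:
P = 2/151 (P = 2/(139 - 1*(-12)) = 2/(139 + 12) = 2/151 ≈ 0.013245)
sqrt(-190825 + (P + (84 + 4*(-14)))**2) = sqrt(-190825 + (2/151 + (84 + 4*(-14)))**2) = sqrt(-190825 + (2/151 + (84 - 56))**2) = sqrt(-190825 + (2/151 + 28)**2) = sqrt(-190825 + (4230/151)**2) = sqrt(-190825 + 17892900/22801) = sqrt(-4333107925/22801) = 5*I*sqrt(173324317)/151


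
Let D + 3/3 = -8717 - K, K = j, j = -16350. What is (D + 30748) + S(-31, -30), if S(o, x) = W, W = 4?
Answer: 38384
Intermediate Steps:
S(o, x) = 4
K = -16350
D = 7632 (D = -1 + (-8717 - 1*(-16350)) = -1 + (-8717 + 16350) = -1 + 7633 = 7632)
(D + 30748) + S(-31, -30) = (7632 + 30748) + 4 = 38380 + 4 = 38384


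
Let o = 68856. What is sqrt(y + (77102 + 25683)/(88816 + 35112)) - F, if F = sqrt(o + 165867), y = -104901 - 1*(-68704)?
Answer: -sqrt(234723) + I*sqrt(138976547018442)/61964 ≈ -484.48 + 190.25*I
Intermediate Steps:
y = -36197 (y = -104901 + 68704 = -36197)
F = sqrt(234723) (F = sqrt(68856 + 165867) = sqrt(234723) ≈ 484.48)
sqrt(y + (77102 + 25683)/(88816 + 35112)) - F = sqrt(-36197 + (77102 + 25683)/(88816 + 35112)) - sqrt(234723) = sqrt(-36197 + 102785/123928) - sqrt(234723) = sqrt(-4485719031/123928) - sqrt(234723) = I*sqrt(138976547018442)/61964 - sqrt(234723) = -sqrt(234723) + I*sqrt(138976547018442)/61964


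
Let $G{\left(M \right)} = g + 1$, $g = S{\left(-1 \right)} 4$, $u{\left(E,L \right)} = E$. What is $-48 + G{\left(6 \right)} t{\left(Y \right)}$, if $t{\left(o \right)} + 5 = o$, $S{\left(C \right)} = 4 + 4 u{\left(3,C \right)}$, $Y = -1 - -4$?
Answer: $-178$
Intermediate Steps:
$Y = 3$ ($Y = -1 + 4 = 3$)
$S{\left(C \right)} = 16$ ($S{\left(C \right)} = 4 + 4 \cdot 3 = 4 + 12 = 16$)
$t{\left(o \right)} = -5 + o$
$g = 64$ ($g = 16 \cdot 4 = 64$)
$G{\left(M \right)} = 65$ ($G{\left(M \right)} = 64 + 1 = 65$)
$-48 + G{\left(6 \right)} t{\left(Y \right)} = -48 + 65 \left(-5 + 3\right) = -48 + 65 \left(-2\right) = -48 - 130 = -178$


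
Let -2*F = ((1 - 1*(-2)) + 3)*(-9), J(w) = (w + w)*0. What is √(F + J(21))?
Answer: 3*√3 ≈ 5.1962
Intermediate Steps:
J(w) = 0 (J(w) = (2*w)*0 = 0)
F = 27 (F = -((1 - 1*(-2)) + 3)*(-9)/2 = -((1 + 2) + 3)*(-9)/2 = -(3 + 3)*(-9)/2 = -3*(-9) = -½*(-54) = 27)
√(F + J(21)) = √(27 + 0) = √27 = 3*√3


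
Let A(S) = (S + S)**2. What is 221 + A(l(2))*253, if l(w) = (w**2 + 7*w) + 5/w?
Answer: 425514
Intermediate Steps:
l(w) = w**2 + 5/w + 7*w
A(S) = 4*S**2 (A(S) = (2*S)**2 = 4*S**2)
221 + A(l(2))*253 = 221 + (4*((5 + 2**2*(7 + 2))/2)**2)*253 = 221 + (4*((5 + 4*9)/2)**2)*253 = 221 + (4*((5 + 36)/2)**2)*253 = 221 + (4*((1/2)*41)**2)*253 = 221 + (4*(41/2)**2)*253 = 221 + (4*(1681/4))*253 = 221 + 1681*253 = 221 + 425293 = 425514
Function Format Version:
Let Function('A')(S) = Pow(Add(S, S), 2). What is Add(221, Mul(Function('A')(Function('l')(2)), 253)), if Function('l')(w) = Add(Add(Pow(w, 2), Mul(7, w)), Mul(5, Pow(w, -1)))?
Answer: 425514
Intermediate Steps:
Function('l')(w) = Add(Pow(w, 2), Mul(5, Pow(w, -1)), Mul(7, w))
Function('A')(S) = Mul(4, Pow(S, 2)) (Function('A')(S) = Pow(Mul(2, S), 2) = Mul(4, Pow(S, 2)))
Add(221, Mul(Function('A')(Function('l')(2)), 253)) = Add(221, Mul(Mul(4, Pow(Mul(Pow(2, -1), Add(5, Mul(Pow(2, 2), Add(7, 2)))), 2)), 253)) = Add(221, Mul(Mul(4, Pow(Mul(Rational(1, 2), Add(5, Mul(4, 9))), 2)), 253)) = Add(221, Mul(Mul(4, Pow(Mul(Rational(1, 2), Add(5, 36)), 2)), 253)) = Add(221, Mul(Mul(4, Pow(Mul(Rational(1, 2), 41), 2)), 253)) = Add(221, Mul(Mul(4, Pow(Rational(41, 2), 2)), 253)) = Add(221, Mul(Mul(4, Rational(1681, 4)), 253)) = Add(221, Mul(1681, 253)) = Add(221, 425293) = 425514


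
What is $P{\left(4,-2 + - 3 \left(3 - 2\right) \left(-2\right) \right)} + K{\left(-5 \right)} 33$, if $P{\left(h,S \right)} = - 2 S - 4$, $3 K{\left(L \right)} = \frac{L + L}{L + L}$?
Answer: $-1$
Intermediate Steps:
$K{\left(L \right)} = \frac{1}{3}$ ($K{\left(L \right)} = \frac{\left(L + L\right) \frac{1}{L + L}}{3} = \frac{2 L \frac{1}{2 L}}{3} = \frac{1}{3} \cdot 1 = \frac{1}{3}$)
$P{\left(h,S \right)} = -4 - 2 S$
$P{\left(4,-2 + - 3 \left(3 - 2\right) \left(-2\right) \right)} + K{\left(-5 \right)} 33 = \left(-4 - 2 \left(-2 + - 3 \left(3 - 2\right) \left(-2\right)\right)\right) + \frac{1}{3} \cdot 33 = \left(-4 - 2 \left(-2 + \left(-3\right) 1 \left(-2\right)\right)\right) + 11 = \left(-4 - 2 \left(-2 - -6\right)\right) + 11 = \left(-4 - 2 \left(-2 + 6\right)\right) + 11 = \left(-4 - 8\right) + 11 = -12 + 11 = -1$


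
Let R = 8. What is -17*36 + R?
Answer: -604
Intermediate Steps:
-17*36 + R = -17*36 + 8 = -612 + 8 = -604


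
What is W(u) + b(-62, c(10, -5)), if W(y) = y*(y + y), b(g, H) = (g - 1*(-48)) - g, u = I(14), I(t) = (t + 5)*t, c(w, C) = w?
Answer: 141560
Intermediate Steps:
I(t) = t*(5 + t) (I(t) = (5 + t)*t = t*(5 + t))
u = 266 (u = 14*(5 + 14) = 14*19 = 266)
b(g, H) = 48 (b(g, H) = (g + 48) - g = (48 + g) - g = 48)
W(y) = 2*y**2 (W(y) = y*(2*y) = 2*y**2)
W(u) + b(-62, c(10, -5)) = 2*266**2 + 48 = 2*70756 + 48 = 141512 + 48 = 141560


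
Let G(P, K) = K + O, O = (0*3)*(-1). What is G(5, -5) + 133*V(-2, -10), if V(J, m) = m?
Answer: -1335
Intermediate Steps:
O = 0 (O = 0*(-1) = 0)
G(P, K) = K (G(P, K) = K + 0 = K)
G(5, -5) + 133*V(-2, -10) = -5 + 133*(-10) = -5 - 1330 = -1335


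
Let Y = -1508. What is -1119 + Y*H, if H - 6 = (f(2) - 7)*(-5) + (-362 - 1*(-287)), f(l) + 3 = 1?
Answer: 35073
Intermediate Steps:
f(l) = -2 (f(l) = -3 + 1 = -2)
H = -24 (H = 6 + ((-2 - 7)*(-5) + (-362 - 1*(-287))) = 6 + (-9*(-5) + (-362 + 287)) = 6 + (45 - 75) = 6 - 30 = -24)
-1119 + Y*H = -1119 - 1508*(-24) = -1119 + 36192 = 35073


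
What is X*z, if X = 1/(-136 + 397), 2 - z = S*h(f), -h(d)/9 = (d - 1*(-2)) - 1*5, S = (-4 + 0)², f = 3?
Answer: 2/261 ≈ 0.0076628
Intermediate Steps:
S = 16 (S = (-4)² = 16)
h(d) = 27 - 9*d (h(d) = -9*((d - 1*(-2)) - 1*5) = -9*((d + 2) - 5) = -9*((2 + d) - 5) = -9*(-3 + d) = 27 - 9*d)
z = 2 (z = 2 - 16*(27 - 9*3) = 2 - 16*(27 - 27) = 2 - 16*0 = 2 - 1*0 = 2 + 0 = 2)
X = 1/261 ≈ 0.0038314
X*z = (1/261)*2 = 2/261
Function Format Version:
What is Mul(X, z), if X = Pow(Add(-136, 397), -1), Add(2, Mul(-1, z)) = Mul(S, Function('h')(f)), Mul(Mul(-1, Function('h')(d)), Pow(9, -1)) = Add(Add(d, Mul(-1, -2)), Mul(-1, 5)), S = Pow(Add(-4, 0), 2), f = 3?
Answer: Rational(2, 261) ≈ 0.0076628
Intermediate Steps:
S = 16 (S = Pow(-4, 2) = 16)
Function('h')(d) = Add(27, Mul(-9, d)) (Function('h')(d) = Mul(-9, Add(Add(d, Mul(-1, -2)), Mul(-1, 5))) = Mul(-9, Add(Add(d, 2), -5)) = Mul(-9, Add(Add(2, d), -5)) = Mul(-9, Add(-3, d)) = Add(27, Mul(-9, d)))
z = 2 (z = Add(2, Mul(-1, Mul(16, Add(27, Mul(-9, 3))))) = Add(2, Mul(-1, Mul(16, Add(27, -27)))) = Add(2, Mul(-1, Mul(16, 0))) = Add(2, Mul(-1, 0)) = Add(2, 0) = 2)
X = Rational(1, 261) (X = Pow(261, -1) = Rational(1, 261) ≈ 0.0038314)
Mul(X, z) = Mul(Rational(1, 261), 2) = Rational(2, 261)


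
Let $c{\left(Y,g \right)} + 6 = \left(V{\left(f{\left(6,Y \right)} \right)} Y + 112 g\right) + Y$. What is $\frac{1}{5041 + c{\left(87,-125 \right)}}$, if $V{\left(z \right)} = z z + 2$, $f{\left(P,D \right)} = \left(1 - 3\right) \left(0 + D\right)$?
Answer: $\frac{1}{2625308} \approx 3.8091 \cdot 10^{-7}$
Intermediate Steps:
$f{\left(P,D \right)} = - 2 D$
$V{\left(z \right)} = 2 + z^{2}$ ($V{\left(z \right)} = z^{2} + 2 = 2 + z^{2}$)
$c{\left(Y,g \right)} = -6 + Y + 112 g + Y \left(2 + 4 Y^{2}\right)$ ($c{\left(Y,g \right)} = -6 + \left(\left(\left(2 + \left(- 2 Y\right)^{2}\right) Y + 112 g\right) + Y\right) = -6 + \left(\left(\left(2 + 4 Y^{2}\right) Y + 112 g\right) + Y\right) = -6 + \left(\left(Y \left(2 + 4 Y^{2}\right) + 112 g\right) + Y\right) = -6 + \left(\left(112 g + Y \left(2 + 4 Y^{2}\right)\right) + Y\right) = -6 + \left(Y + 112 g + Y \left(2 + 4 Y^{2}\right)\right) = -6 + Y + 112 g + Y \left(2 + 4 Y^{2}\right)$)
$\frac{1}{5041 + c{\left(87,-125 \right)}} = \frac{1}{5041 + \left(-6 + 3 \cdot 87 + 4 \cdot 87^{3} + 112 \left(-125\right)\right)} = \frac{1}{5041 + \left(-6 + 261 + 4 \cdot 658503 - 14000\right)} = \frac{1}{5041 + \left(-6 + 261 + 2634012 - 14000\right)} = \frac{1}{5041 + 2620267} = \frac{1}{2625308}$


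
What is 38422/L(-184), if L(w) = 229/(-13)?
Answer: -499486/229 ≈ -2181.2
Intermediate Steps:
L(w) = -229/13 (L(w) = 229*(-1/13) = -229/13)
38422/L(-184) = 38422/(-229/13) = 38422*(-13/229) = -499486/229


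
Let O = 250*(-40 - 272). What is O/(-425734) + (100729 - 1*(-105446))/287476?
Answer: 55099417725/61194153692 ≈ 0.90040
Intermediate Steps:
O = -78000 (O = 250*(-312) = -78000)
O/(-425734) + (100729 - 1*(-105446))/287476 = -78000/(-425734) + (100729 - 1*(-105446))/287476 = -78000*(-1/425734) + (100729 + 105446)*(1/287476) = 39000/212867 + 206175*(1/287476) = 39000/212867 + 206175/287476 = 55099417725/61194153692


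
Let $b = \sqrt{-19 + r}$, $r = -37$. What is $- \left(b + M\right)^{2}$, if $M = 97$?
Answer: $-9353 - 388 i \sqrt{14} \approx -9353.0 - 1451.8 i$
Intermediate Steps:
$b = 2 i \sqrt{14}$ ($b = \sqrt{-19 - 37} = \sqrt{-56} = 2 i \sqrt{14} \approx 7.4833 i$)
$- \left(b + M\right)^{2} = - \left(2 i \sqrt{14} + 97\right)^{2} = - \left(97 + 2 i \sqrt{14}\right)^{2}$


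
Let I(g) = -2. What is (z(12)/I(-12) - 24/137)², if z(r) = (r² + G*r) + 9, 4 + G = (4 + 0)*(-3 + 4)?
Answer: 441378081/75076 ≈ 5879.1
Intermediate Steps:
G = 0 (G = -4 + (4 + 0)*(-3 + 4) = -4 + 4*1 = -4 + 4 = 0)
z(r) = 9 + r² (z(r) = (r² + 0*r) + 9 = (r² + 0) + 9 = r² + 9 = 9 + r²)
(z(12)/I(-12) - 24/137)² = ((9 + 12²)/(-2) - 24/137)² = ((9 + 144)*(-½) - 24*1/137)² = (153*(-½) - 24/137)² = (-153/2 - 24/137)² = (-21009/274)² = 441378081/75076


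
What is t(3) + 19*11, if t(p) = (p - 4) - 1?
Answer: 207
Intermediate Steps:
t(p) = -5 + p (t(p) = (-4 + p) - 1 = -5 + p)
t(3) + 19*11 = (-5 + 3) + 19*11 = -2 + 209 = 207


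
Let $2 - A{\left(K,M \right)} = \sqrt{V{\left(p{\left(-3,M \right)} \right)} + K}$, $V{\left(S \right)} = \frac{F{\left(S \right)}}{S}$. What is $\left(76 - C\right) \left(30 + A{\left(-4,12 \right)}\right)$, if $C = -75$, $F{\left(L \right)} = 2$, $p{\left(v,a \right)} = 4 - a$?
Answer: $4832 - \frac{151 i \sqrt{17}}{2} \approx 4832.0 - 311.29 i$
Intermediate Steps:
$V{\left(S \right)} = \frac{2}{S}$
$A{\left(K,M \right)} = 2 - \sqrt{K + \frac{2}{4 - M}}$ ($A{\left(K,M \right)} = 2 - \sqrt{\frac{2}{4 - M} + K} = 2 - \sqrt{K + \frac{2}{4 - M}}$)
$\left(76 - C\right) \left(30 + A{\left(-4,12 \right)}\right) = \left(76 - -75\right) \left(30 + \left(2 - \sqrt{\frac{-2 - 4 \left(-4 + 12\right)}{-4 + 12}}\right)\right) = \left(76 + 75\right) \left(30 + \left(2 - \sqrt{\frac{-2 - 32}{8}}\right)\right) = 151 \left(30 + \left(2 - \sqrt{\frac{-2 - 32}{8}}\right)\right) = 151 \left(30 + \left(2 - \sqrt{\frac{1}{8} \left(-34\right)}\right)\right) = 151 \left(30 + \left(2 - \sqrt{- \frac{17}{4}}\right)\right) = 151 \left(30 + \left(2 - \frac{i \sqrt{17}}{2}\right)\right) = 151 \left(32 - \frac{i \sqrt{17}}{2}\right) = 4832 - \frac{151 i \sqrt{17}}{2}$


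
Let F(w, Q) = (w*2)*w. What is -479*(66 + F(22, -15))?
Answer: -495286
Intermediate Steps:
F(w, Q) = 2*w**2 (F(w, Q) = (2*w)*w = 2*w**2)
-479*(66 + F(22, -15)) = -479*(66 + 2*22**2) = -479*(66 + 2*484) = -479*(66 + 968) = -479*1034 = -495286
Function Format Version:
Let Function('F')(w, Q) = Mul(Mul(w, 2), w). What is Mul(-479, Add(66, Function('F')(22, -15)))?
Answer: -495286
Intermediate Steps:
Function('F')(w, Q) = Mul(2, Pow(w, 2)) (Function('F')(w, Q) = Mul(Mul(2, w), w) = Mul(2, Pow(w, 2)))
Mul(-479, Add(66, Function('F')(22, -15))) = Mul(-479, Add(66, Mul(2, Pow(22, 2)))) = Mul(-479, Add(66, Mul(2, 484))) = Mul(-479, Add(66, 968)) = Mul(-479, 1034) = -495286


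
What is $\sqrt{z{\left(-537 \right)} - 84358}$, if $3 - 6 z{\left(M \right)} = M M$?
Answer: $i \sqrt{132419} \approx 363.89 i$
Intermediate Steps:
$z{\left(M \right)} = \frac{1}{2} - \frac{M^{2}}{6}$ ($z{\left(M \right)} = \frac{1}{2} - \frac{M M}{6} = \frac{1}{2} - \frac{M^{2}}{6}$)
$\sqrt{z{\left(-537 \right)} - 84358} = \sqrt{\left(\frac{1}{2} - \frac{\left(-537\right)^{2}}{6}\right) - 84358} = \sqrt{\left(\frac{1}{2} - \frac{96123}{2}\right) - 84358} = \sqrt{-48061 - 84358} = \sqrt{-132419} = i \sqrt{132419}$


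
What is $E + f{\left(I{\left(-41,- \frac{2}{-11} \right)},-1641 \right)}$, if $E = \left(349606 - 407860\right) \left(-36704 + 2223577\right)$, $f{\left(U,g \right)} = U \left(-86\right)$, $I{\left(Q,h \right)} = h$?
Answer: $- \frac{1401335097334}{11} \approx -1.2739 \cdot 10^{11}$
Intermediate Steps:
$f{\left(U,g \right)} = - 86 U$
$E = -127394099742$ ($E = \left(-58254\right) 2186873 = -127394099742$)
$E + f{\left(I{\left(-41,- \frac{2}{-11} \right)},-1641 \right)} = -127394099742 - 86 \left(- \frac{2}{-11}\right) = -127394099742 - 86 \left(\left(-2\right) \left(- \frac{1}{11}\right)\right) = -127394099742 - \frac{172}{11} = - \frac{1401335097334}{11}$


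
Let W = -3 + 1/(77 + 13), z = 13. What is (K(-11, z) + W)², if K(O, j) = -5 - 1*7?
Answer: 1819801/8100 ≈ 224.67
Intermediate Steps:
K(O, j) = -12 (K(O, j) = -5 - 7 = -12)
W = -269/90 (W = -3 + 1/90 = -269/90 ≈ -2.9889)
(K(-11, z) + W)² = (-12 - 269/90)² = (-1349/90)² = 1819801/8100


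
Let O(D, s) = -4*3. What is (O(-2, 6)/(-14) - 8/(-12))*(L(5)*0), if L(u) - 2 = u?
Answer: 0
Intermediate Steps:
L(u) = 2 + u
O(D, s) = -12
(O(-2, 6)/(-14) - 8/(-12))*(L(5)*0) = (-12/(-14) - 8/(-12))*((2 + 5)*0) = (-12*(-1/14) - 8*(-1/12))*(7*0) = (6/7 + ⅔)*0 = (32/21)*0 = 0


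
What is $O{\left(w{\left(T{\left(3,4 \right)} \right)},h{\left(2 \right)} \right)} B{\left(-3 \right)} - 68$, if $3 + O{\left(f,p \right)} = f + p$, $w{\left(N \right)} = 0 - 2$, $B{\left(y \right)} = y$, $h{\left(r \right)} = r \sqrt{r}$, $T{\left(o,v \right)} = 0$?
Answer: $-53 - 6 \sqrt{2} \approx -61.485$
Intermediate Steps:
$h{\left(r \right)} = r^{\frac{3}{2}}$
$w{\left(N \right)} = -2$ ($w{\left(N \right)} = 0 - 2 = -2$)
$O{\left(f,p \right)} = -3 + f + p$ ($O{\left(f,p \right)} = -3 + \left(f + p\right) = -3 + f + p$)
$O{\left(w{\left(T{\left(3,4 \right)} \right)},h{\left(2 \right)} \right)} B{\left(-3 \right)} - 68 = \left(-3 - 2 + 2^{\frac{3}{2}}\right) \left(-3\right) - 68 = \left(-3 - 2 + 2 \sqrt{2}\right) \left(-3\right) - 68 = \left(-5 + 2 \sqrt{2}\right) \left(-3\right) - 68 = \left(15 - 6 \sqrt{2}\right) - 68 = -53 - 6 \sqrt{2}$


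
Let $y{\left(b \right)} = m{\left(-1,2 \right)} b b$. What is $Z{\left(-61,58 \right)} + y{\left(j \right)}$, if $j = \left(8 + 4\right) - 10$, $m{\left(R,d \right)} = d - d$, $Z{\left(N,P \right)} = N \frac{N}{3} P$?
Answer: $\frac{215818}{3} \approx 71939.0$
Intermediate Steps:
$Z{\left(N,P \right)} = \frac{P N^{2}}{3}$ ($Z{\left(N,P \right)} = N N \frac{1}{3} P = N \frac{N}{3} P = \frac{N^{2}}{3} P = \frac{P N^{2}}{3}$)
$m{\left(R,d \right)} = 0$
$j = 2$ ($j = 12 - 10 = 2$)
$y{\left(b \right)} = 0$ ($y{\left(b \right)} = 0 b b = 0 b = 0$)
$Z{\left(-61,58 \right)} + y{\left(j \right)} = \frac{1}{3} \cdot 58 \left(-61\right)^{2} + 0 = \frac{1}{3} \cdot 58 \cdot 3721 + 0 = \frac{215818}{3} + 0 = \frac{215818}{3}$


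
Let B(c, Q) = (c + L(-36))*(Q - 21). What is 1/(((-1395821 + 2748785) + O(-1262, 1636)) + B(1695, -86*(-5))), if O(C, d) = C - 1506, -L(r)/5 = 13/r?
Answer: 36/73590821 ≈ 4.8919e-7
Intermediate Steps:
L(r) = -65/r
O(C, d) = -1506 + C
B(c, Q) = (-21 + Q)*(65/36 + c) (B(c, Q) = (c - 65/(-36))*(Q - 21) = (c - 65*(-1/36))*(-21 + Q) = (c + 65/36)*(-21 + Q) = (65/36 + c)*(-21 + Q) = (-21 + Q)*(65/36 + c))
1/(((-1395821 + 2748785) + O(-1262, 1636)) + B(1695, -86*(-5))) = 1/(((-1395821 + 2748785) + (-1506 - 1262)) + (-455/12 - 21*1695 + 65*(-86*(-5))/36 - 86*(-5)*1695)) = 1/((1352964 - 2768) + (-455/12 - 35595 + (65/36)*430 + 430*1695)) = 1/(1350196 + (-455/12 - 35595 + 13975/18 + 728850)) = 1/(1350196 + 24983765/36) = 1/(73590821/36) = 36/73590821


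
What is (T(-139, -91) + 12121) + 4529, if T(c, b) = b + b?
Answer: 16468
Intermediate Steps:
T(c, b) = 2*b
(T(-139, -91) + 12121) + 4529 = (2*(-91) + 12121) + 4529 = (-182 + 12121) + 4529 = 11939 + 4529 = 16468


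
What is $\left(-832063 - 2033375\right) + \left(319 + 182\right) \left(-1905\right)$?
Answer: $-3819843$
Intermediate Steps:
$\left(-832063 - 2033375\right) + \left(319 + 182\right) \left(-1905\right) = -2865438 + 501 \left(-1905\right) = -2865438 - 954405 = -3819843$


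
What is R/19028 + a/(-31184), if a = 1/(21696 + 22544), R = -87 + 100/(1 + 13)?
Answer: -27542337237/6562662821120 ≈ -0.0041968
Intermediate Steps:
R = -559/7 (R = -87 + 100/14 = -87 + (1/14)*100 = -87 + 50/7 = -559/7 ≈ -79.857)
a = 1/44240 ≈ 2.2604e-5
R/19028 + a/(-31184) = -559/7/19028 + (1/44240)/(-31184) = -559/7*1/19028 + (1/44240)*(-1/31184) = -559/133196 - 1/1379580160 = -27542337237/6562662821120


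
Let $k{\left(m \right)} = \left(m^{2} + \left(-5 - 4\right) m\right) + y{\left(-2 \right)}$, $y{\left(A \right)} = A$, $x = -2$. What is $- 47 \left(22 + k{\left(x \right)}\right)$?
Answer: $-1974$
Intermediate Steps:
$k{\left(m \right)} = -2 + m^{2} - 9 m$ ($k{\left(m \right)} = \left(m^{2} + \left(-5 - 4\right) m\right) - 2 = \left(m^{2} - 9 m\right) - 2 = -2 + m^{2} - 9 m$)
$- 47 \left(22 + k{\left(x \right)}\right) = - 47 \left(22 - \left(-16 - 4\right)\right) = - 47 \left(22 + \left(-2 + 4 + 18\right)\right) = - 47 \left(22 + 20\right) = \left(-47\right) 42 = -1974$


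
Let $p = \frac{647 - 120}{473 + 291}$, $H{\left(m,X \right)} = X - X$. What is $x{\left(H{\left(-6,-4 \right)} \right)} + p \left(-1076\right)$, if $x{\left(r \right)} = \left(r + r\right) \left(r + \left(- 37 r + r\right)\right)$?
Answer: $- \frac{141763}{191} \approx -742.21$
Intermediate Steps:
$H{\left(m,X \right)} = 0$
$x{\left(r \right)} = - 70 r^{2}$ ($x{\left(r \right)} = 2 r \left(r - 36 r\right) = 2 r \left(- 35 r\right) = - 70 r^{2}$)
$p = \frac{527}{764} \approx 0.68979$
$x{\left(H{\left(-6,-4 \right)} \right)} + p \left(-1076\right) = - 70 \cdot 0^{2} + \frac{527}{764} \left(-1076\right) = \left(-70\right) 0 - \frac{141763}{191} = 0 - \frac{141763}{191} = - \frac{141763}{191}$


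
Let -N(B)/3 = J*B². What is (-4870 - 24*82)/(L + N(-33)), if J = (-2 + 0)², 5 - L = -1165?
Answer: 3419/5949 ≈ 0.57472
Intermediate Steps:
L = 1170 (L = 5 - 1*(-1165) = 5 + 1165 = 1170)
J = 4 (J = (-2)² = 4)
N(B) = -12*B²
(-4870 - 24*82)/(L + N(-33)) = (-4870 - 24*82)/(1170 - 12*(-33)²) = (-4870 - 1968)/(1170 - 12*1089) = -6838/(1170 - 13068) = -6838/(-11898) = -6838*(-1/11898) = 3419/5949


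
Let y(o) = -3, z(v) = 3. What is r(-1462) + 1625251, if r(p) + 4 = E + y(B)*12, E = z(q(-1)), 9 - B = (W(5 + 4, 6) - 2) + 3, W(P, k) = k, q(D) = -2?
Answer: 1625214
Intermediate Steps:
B = 2 (B = 9 - ((6 - 2) + 3) = 9 - (4 + 3) = 9 - 1*7 = 9 - 7 = 2)
E = 3
r(p) = -37 (r(p) = -4 + (3 - 3*12) = -4 + (3 - 36) = -4 - 33 = -37)
r(-1462) + 1625251 = -37 + 1625251 = 1625214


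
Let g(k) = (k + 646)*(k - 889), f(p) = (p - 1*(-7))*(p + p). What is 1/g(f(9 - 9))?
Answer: -1/574294 ≈ -1.7413e-6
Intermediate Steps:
f(p) = 2*p*(7 + p) (f(p) = (p + 7)*(2*p) = (7 + p)*(2*p) = 2*p*(7 + p))
g(k) = (-889 + k)*(646 + k) (g(k) = (646 + k)*(-889 + k) = (-889 + k)*(646 + k))
1/g(f(9 - 9)) = 1/(-574294 + (2*(9 - 9)*(7 + (9 - 9)))² - 486*(9 - 9)*(7 + (9 - 9))) = 1/(-574294 + (2*0*(7 + 0))² - 486*0*(7 + 0)) = 1/(-574294 + (2*0*7)² - 486*0*7) = 1/(-574294 + 0² - 243*0) = 1/(-574294 + 0 + 0) = 1/(-574294) = -1/574294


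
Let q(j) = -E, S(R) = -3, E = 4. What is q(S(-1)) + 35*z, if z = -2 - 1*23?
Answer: -879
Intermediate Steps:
z = -25 (z = -2 - 23 = -25)
q(j) = -4 (q(j) = -1*4 = -4)
q(S(-1)) + 35*z = -4 + 35*(-25) = -4 - 875 = -879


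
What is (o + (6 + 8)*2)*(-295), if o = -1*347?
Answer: 94105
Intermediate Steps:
o = -347
(o + (6 + 8)*2)*(-295) = (-347 + (6 + 8)*2)*(-295) = (-347 + 14*2)*(-295) = (-347 + 28)*(-295) = -319*(-295) = 94105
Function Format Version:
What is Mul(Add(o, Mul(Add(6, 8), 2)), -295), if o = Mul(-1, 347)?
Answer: 94105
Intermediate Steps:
o = -347
Mul(Add(o, Mul(Add(6, 8), 2)), -295) = Mul(Add(-347, Mul(Add(6, 8), 2)), -295) = Mul(Add(-347, Mul(14, 2)), -295) = Mul(Add(-347, 28), -295) = Mul(-319, -295) = 94105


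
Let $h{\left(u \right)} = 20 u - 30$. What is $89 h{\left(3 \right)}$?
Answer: $2670$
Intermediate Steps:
$h{\left(u \right)} = -30 + 20 u$
$89 h{\left(3 \right)} = 89 \left(-30 + 20 \cdot 3\right) = 89 \left(-30 + 60\right) = 89 \cdot 30 = 2670$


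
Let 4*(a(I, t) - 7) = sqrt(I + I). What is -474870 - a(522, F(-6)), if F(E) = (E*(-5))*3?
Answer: -474877 - 3*sqrt(29)/2 ≈ -4.7489e+5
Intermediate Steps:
F(E) = -15*E (F(E) = -5*E*3 = -15*E)
a(I, t) = 7 + sqrt(2)*sqrt(I)/4 (a(I, t) = 7 + sqrt(I + I)/4 = 7 + sqrt(2*I)/4 = 7 + (sqrt(2)*sqrt(I))/4 = 7 + sqrt(2)*sqrt(I)/4)
-474870 - a(522, F(-6)) = -474870 - (7 + sqrt(2)*sqrt(522)/4) = -474870 - (7 + sqrt(2)*(3*sqrt(58))/4) = -474870 - (7 + 3*sqrt(29)/2) = -474870 + (-7 - 3*sqrt(29)/2) = -474877 - 3*sqrt(29)/2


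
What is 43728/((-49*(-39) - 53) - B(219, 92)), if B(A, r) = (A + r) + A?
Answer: 2733/83 ≈ 32.928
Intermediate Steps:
B(A, r) = r + 2*A
43728/((-49*(-39) - 53) - B(219, 92)) = 43728/((-49*(-39) - 53) - (92 + 2*219)) = 43728/((1911 - 53) - (92 + 438)) = 43728/(1858 - 1*530) = 43728/(1858 - 530) = 43728/1328 = 43728*(1/1328) = 2733/83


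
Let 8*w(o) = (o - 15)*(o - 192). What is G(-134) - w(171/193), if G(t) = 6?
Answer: -24671697/74498 ≈ -331.17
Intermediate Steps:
w(o) = (-192 + o)*(-15 + o)/8 (w(o) = ((o - 15)*(o - 192))/8 = ((-15 + o)*(-192 + o))/8 = ((-192 + o)*(-15 + o))/8 = (-192 + o)*(-15 + o)/8)
G(-134) - w(171/193) = 6 - (360 - 35397/(8*193) + (171/193)²/8) = 6 - (360 - 35397/(8*193) + (171*(1/193))²/8) = 6 - (360 - 207/8*171/193 + (171/193)²/8) = 6 - (360 - 35397/1544 + (⅛)*(29241/37249)) = 6 - (360 - 35397/1544 + 29241/297992) = 6 - 1*25118685/74498 = 6 - 25118685/74498 = -24671697/74498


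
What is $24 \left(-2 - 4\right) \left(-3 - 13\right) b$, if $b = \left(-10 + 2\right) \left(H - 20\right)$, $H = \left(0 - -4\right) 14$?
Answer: $-663552$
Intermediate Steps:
$H = 56$ ($H = \left(0 + 4\right) 14 = 4 \cdot 14 = 56$)
$b = -288$ ($b = \left(-10 + 2\right) \left(56 - 20\right) = \left(-8\right) 36 = -288$)
$24 \left(-2 - 4\right) \left(-3 - 13\right) b = 24 \left(-2 - 4\right) \left(-3 - 13\right) \left(-288\right) = 24 \left(\left(-6\right) \left(-16\right)\right) \left(-288\right) = 24 \cdot 96 \left(-288\right) = 2304 \left(-288\right) = -663552$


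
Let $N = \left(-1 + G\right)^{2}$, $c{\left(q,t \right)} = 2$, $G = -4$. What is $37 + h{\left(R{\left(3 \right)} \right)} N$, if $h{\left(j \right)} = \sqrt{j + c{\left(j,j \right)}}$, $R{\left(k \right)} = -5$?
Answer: $37 + 25 i \sqrt{3} \approx 37.0 + 43.301 i$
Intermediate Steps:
$N = 25$ ($N = \left(-1 - 4\right)^{2} = \left(-5\right)^{2} = 25$)
$h{\left(j \right)} = \sqrt{2 + j}$ ($h{\left(j \right)} = \sqrt{j + 2} = \sqrt{2 + j}$)
$37 + h{\left(R{\left(3 \right)} \right)} N = 37 + \sqrt{2 - 5} \cdot 25 = 37 + \sqrt{-3} \cdot 25 = 37 + i \sqrt{3} \cdot 25 = 37 + 25 i \sqrt{3}$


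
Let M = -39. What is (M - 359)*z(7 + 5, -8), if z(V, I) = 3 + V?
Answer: -5970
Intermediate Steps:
(M - 359)*z(7 + 5, -8) = (-39 - 359)*(3 + (7 + 5)) = -398*(3 + 12) = -398*15 = -5970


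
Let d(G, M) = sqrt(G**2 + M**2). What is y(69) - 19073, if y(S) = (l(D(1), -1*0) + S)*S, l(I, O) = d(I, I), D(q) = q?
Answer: -14312 + 69*sqrt(2) ≈ -14214.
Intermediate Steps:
l(I, O) = sqrt(2)*sqrt(I**2) (l(I, O) = sqrt(I**2 + I**2) = sqrt(2*I**2) = sqrt(2)*sqrt(I**2))
y(S) = S*(S + sqrt(2)) (y(S) = (sqrt(2)*sqrt(1**2) + S)*S = (sqrt(2)*sqrt(1) + S)*S = (sqrt(2)*1 + S)*S = (sqrt(2) + S)*S = (S + sqrt(2))*S = S*(S + sqrt(2)))
y(69) - 19073 = 69*(69 + sqrt(2)) - 19073 = (4761 + 69*sqrt(2)) - 19073 = -14312 + 69*sqrt(2)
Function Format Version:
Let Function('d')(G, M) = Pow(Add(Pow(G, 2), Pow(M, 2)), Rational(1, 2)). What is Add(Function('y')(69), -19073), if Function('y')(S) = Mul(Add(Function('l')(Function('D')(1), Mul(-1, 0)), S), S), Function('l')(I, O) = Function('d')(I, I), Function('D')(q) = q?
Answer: Add(-14312, Mul(69, Pow(2, Rational(1, 2)))) ≈ -14214.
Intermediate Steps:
Function('l')(I, O) = Mul(Pow(2, Rational(1, 2)), Pow(Pow(I, 2), Rational(1, 2))) (Function('l')(I, O) = Pow(Add(Pow(I, 2), Pow(I, 2)), Rational(1, 2)) = Pow(Mul(2, Pow(I, 2)), Rational(1, 2)) = Mul(Pow(2, Rational(1, 2)), Pow(Pow(I, 2), Rational(1, 2))))
Function('y')(S) = Mul(S, Add(S, Pow(2, Rational(1, 2)))) (Function('y')(S) = Mul(Add(Mul(Pow(2, Rational(1, 2)), Pow(Pow(1, 2), Rational(1, 2))), S), S) = Mul(Add(Mul(Pow(2, Rational(1, 2)), Pow(1, Rational(1, 2))), S), S) = Mul(Add(Mul(Pow(2, Rational(1, 2)), 1), S), S) = Mul(Add(Pow(2, Rational(1, 2)), S), S) = Mul(Add(S, Pow(2, Rational(1, 2))), S) = Mul(S, Add(S, Pow(2, Rational(1, 2)))))
Add(Function('y')(69), -19073) = Add(Mul(69, Add(69, Pow(2, Rational(1, 2)))), -19073) = Add(Add(4761, Mul(69, Pow(2, Rational(1, 2)))), -19073) = Add(-14312, Mul(69, Pow(2, Rational(1, 2))))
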